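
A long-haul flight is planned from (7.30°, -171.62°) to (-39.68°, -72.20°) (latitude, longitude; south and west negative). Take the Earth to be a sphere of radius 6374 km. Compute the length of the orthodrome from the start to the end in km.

11335 km

Haversine: a = sin²(Δφ/2)+cos φ₁ cos φ₂ sin²(Δλ/2) = 0.60304;  σ = 2·atan2(√a,√(1−a))
σ = 101.892° → d = Rσ = 6374·1.77836 = 11335 km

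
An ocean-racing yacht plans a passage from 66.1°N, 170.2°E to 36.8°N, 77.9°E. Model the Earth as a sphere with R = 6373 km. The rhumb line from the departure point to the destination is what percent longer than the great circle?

7.7%

Great circle: σ = 1.0067 rad → d_gc = Rσ = 6415.8 km
Rhumb: Δφ = -0.5114, Δλ = -1.6109, Δψ = -0.8612, q = Δφ/Δψ = 0.5938 → d_rh = R√(Δφ²+q²Δλ²) = 6912.6 km
Excess = (6912.6 − 6415.8) / 6415.8 = 496.8 / 6415.8 = 7.74% ≈ 7.7%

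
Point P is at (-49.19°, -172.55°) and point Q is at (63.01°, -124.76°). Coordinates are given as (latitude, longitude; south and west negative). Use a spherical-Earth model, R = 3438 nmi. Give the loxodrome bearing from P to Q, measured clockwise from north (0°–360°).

Δψ = ln[tan(π/4+φ₂/2)/tan(π/4+φ₁/2)] = +2.4160
Δλ = +0.8341 rad (taken the short way round)
course = atan2(Δλ, Δψ) = 19.05°

19.0°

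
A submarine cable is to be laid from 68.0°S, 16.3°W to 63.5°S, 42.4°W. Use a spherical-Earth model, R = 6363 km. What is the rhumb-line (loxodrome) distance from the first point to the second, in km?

1288 km

Δψ = ln[tan(π/4+φ₂/2)/tan(π/4+φ₁/2)] = +0.1918;  Δφ = +0.0785 rad,  Δλ = -0.4555 rad
q = Δφ/Δψ = 0.4096
d = R·√(Δφ² + q²Δλ²) = 6363·0.20243 = 1288 km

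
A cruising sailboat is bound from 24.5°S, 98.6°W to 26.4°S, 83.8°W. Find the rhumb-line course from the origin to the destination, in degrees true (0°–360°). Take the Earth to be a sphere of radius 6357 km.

98.1°

Meridional parts: M(φ₁)=-0.4413, M(φ₂)=-0.4780 → ΔM = -0.0367;  Δλ = +0.2583 rad
tan C = Δλ / ΔM = -7.0331 → C = 98.09°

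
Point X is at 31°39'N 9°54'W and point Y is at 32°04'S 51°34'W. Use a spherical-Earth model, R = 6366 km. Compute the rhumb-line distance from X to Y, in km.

Δψ = ln[tan(π/4+φ₂/2)/tan(π/4+φ₁/2)] = -1.1742;  Δφ = -1.1121 rad,  Δλ = -0.7272 rad
q = Δφ/Δψ = 0.9470
d = R·√(Δφ² + q²Δλ²) = 6366·1.30806 = 8327 km

8327 km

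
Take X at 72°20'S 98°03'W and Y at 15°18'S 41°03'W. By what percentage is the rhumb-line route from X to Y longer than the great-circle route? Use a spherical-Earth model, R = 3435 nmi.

2.3%

Great circle: σ = 1.1474 rad → d_gc = Rσ = 3941.3 nmi
Rhumb: Δφ = +0.9954, Δλ = +0.9948, Δψ = +1.5915, q = Δφ/Δψ = 0.6255 → d_rh = R√(Δφ²+q²Δλ²) = 4032.4 nmi
Excess = (4032.4 − 3941.3) / 3941.3 = 91.1 / 3941.3 = 2.31% ≈ 2.3%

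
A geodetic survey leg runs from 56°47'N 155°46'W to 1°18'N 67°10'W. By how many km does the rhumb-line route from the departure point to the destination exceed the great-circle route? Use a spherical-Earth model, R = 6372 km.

Great circle: cos σ = sin φ₁ sin φ₂ + cos φ₁ cos φ₂ cos Δλ,  σ = 1.5384 rad → d_gc = 9802.87 km
Rhumb line: Δψ = -1.1871, q = Δφ/Δψ = 0.8158, d_rh = R√(Δφ²+q²Δλ²) = 10133.38 km
Excess = 10133.38 − 9802.87 = 330.51 ≈ 331 km

331 km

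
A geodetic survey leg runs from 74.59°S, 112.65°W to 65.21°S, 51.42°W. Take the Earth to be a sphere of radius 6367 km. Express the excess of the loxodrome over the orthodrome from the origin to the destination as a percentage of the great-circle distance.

4.3%

Great circle: σ = 0.3795 rad → d_gc = Rσ = 2416.5 km
Rhumb: Δφ = +0.1637, Δλ = +1.0687, Δψ = +0.4851, q = Δφ/Δψ = 0.3375 → d_rh = R√(Δφ²+q²Δλ²) = 2521.6 km
Excess = (2521.6 − 2416.5) / 2416.5 = 105.1 / 2416.5 = 4.349% ≈ 4.3%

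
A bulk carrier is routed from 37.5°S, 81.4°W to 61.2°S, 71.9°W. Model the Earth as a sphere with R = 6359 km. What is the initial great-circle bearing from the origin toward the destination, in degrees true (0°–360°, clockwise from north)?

168.9°

N = sin Δλ·cos φ₂ = +0.0795;  D = cos φ₁ sin φ₂ − sin φ₁ cos φ₂ cos Δλ = -0.4060
initial course = atan2(N, D) = 168.92°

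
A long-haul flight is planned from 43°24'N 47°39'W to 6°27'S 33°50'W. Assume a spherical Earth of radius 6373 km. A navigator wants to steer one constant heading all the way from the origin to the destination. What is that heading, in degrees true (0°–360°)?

Meridional parts: M(φ₁)=+0.8424, M(φ₂)=-0.1128 → ΔM = -0.9552;  Δλ = +0.2411 rad
tan C = Δλ / ΔM = -0.2524 → C = 165.83°

165.8°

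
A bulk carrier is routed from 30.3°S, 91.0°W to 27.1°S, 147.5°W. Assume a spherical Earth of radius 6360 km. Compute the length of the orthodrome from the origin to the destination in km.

5456 km

Haversine: a = sin²(Δφ/2)+cos φ₁ cos φ₂ sin²(Δλ/2) = 0.17297;  σ = 2·atan2(√a,√(1−a))
σ = 49.152° → d = Rσ = 6360·0.85786 = 5456 km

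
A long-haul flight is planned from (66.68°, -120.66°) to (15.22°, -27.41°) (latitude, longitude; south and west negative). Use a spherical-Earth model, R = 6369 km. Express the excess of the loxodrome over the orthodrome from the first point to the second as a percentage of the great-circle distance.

6.2%

Great circle: σ = 1.3496 rad → d_gc = Rσ = 8595.4 km
Rhumb: Δφ = -0.8981, Δλ = +1.6275, Δψ = -1.3093, q = Δφ/Δψ = 0.6860 → d_rh = R√(Δφ²+q²Δλ²) = 9125.9 km
Excess = (9125.9 − 8595.4) / 8595.4 = 530.5 / 8595.4 = 6.17% ≈ 6.2%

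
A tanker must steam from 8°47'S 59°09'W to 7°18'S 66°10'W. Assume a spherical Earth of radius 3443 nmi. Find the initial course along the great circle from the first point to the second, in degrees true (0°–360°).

281.5°

N = sin Δλ·cos φ₂ = -0.1212;  D = cos φ₁ sin φ₂ − sin φ₁ cos φ₂ cos Δλ = +0.0248
initial course = atan2(N, D) = 281.55°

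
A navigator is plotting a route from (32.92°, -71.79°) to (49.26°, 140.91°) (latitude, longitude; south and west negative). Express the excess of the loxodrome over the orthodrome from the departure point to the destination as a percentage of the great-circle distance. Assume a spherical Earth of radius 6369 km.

19.9%

Great circle: σ = 1.6201 rad → d_gc = Rσ = 10318.1 km
Rhumb: Δφ = +0.2852, Δλ = -2.5709, Δψ = +0.3817, q = Δφ/Δψ = 0.7472 → d_rh = R√(Δφ²+q²Δλ²) = 12368.5 km
Excess = (12368.5 − 10318.1) / 10318.1 = 2050.4 / 10318.1 = 19.87% ≈ 19.9%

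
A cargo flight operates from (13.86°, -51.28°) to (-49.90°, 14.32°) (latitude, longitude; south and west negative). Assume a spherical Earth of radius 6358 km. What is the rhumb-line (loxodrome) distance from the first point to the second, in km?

9587 km

Δψ = ln[tan(π/4+φ₂/2)/tan(π/4+φ₁/2)] = -1.2523;  Δφ = -1.1128 rad,  Δλ = +1.1449 rad
q = Δφ/Δψ = 0.8886
d = R·√(Δφ² + q²Δλ²) = 6358·1.50783 = 9587 km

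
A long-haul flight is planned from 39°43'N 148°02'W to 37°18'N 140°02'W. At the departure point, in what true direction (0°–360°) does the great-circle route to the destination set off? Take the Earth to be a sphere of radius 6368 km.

108.6°

N = sin Δλ·cos φ₂ = +0.1107;  D = cos φ₁ sin φ₂ − sin φ₁ cos φ₂ cos Δλ = -0.0372
initial course = atan2(N, D) = 108.58°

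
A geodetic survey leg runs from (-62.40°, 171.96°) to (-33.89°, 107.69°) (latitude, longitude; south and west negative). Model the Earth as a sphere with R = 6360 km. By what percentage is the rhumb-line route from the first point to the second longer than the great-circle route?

3.2%

Great circle: σ = 0.8485 rad → d_gc = Rσ = 5396.5 km
Rhumb: Δφ = +0.4976, Δλ = -1.1217, Δψ = +0.7746, q = Δφ/Δψ = 0.6424 → d_rh = R√(Δφ²+q²Δλ²) = 5569.3 km
Excess = (5569.3 − 5396.5) / 5396.5 = 172.8 / 5396.5 = 3.20% ≈ 3.2%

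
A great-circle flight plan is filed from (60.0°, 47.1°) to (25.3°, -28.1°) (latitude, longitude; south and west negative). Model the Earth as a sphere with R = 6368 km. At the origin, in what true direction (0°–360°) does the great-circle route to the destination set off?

270.9°

N = sin Δλ·cos φ₂ = -0.8741;  D = cos φ₁ sin φ₂ − sin φ₁ cos φ₂ cos Δλ = +0.0137
initial course = atan2(N, D) = 270.90°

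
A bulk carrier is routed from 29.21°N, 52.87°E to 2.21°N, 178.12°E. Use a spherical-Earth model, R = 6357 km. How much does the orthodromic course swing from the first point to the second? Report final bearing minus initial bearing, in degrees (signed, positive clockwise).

+56.5°

Initial bearing θ₁ = atan2(sin Δλ cos φ₂, cos φ₁ sin φ₂ − sin φ₁ cos φ₂ cos Δλ) = 68.89°
Final bearing θ₂ = (initial bearing from the destination back to the start) + 180° = 125.43°
Δθ = θ₂ − θ₁ = +56.5°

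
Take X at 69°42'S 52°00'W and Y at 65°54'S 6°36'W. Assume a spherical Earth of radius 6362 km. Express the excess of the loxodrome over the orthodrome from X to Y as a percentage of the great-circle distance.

Great circle: σ = 0.2991 rad → d_gc = Rσ = 1902.8 km
Rhumb: Δφ = +0.0663, Δλ = +0.7924, Δψ = +0.1760, q = Δφ/Δψ = 0.3769 → d_rh = R√(Δφ²+q²Δλ²) = 1946.5 km
Excess = (1946.5 − 1902.8) / 1902.8 = 43.7 / 1902.8 = 2.30% ≈ 2.3%

2.3%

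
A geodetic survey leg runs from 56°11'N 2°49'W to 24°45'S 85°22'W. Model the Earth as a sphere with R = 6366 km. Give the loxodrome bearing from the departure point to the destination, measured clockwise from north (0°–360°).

Meridional parts: M(φ₁)=+1.1908, M(φ₂)=-0.4461 → ΔM = -1.6369;  Δλ = -1.4408 rad
tan C = Δλ / ΔM = +0.8802 → C = 221.35°

221.4°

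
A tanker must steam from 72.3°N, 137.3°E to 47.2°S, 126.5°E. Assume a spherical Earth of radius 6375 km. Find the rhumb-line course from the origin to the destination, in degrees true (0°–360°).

Meridional parts: M(φ₁)=+1.8598, M(φ₂)=-0.9368 → ΔM = -2.7966;  Δλ = -0.1885 rad
tan C = Δλ / ΔM = +0.0674 → C = 183.86°

183.9°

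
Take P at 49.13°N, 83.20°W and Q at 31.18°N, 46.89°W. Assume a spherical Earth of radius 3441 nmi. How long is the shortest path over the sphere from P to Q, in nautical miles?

Haversine: a = sin²(Δφ/2)+cos φ₁ cos φ₂ sin²(Δλ/2) = 0.07869;  σ = 2·atan2(√a,√(1−a))
σ = 32.582° → d = Rσ = 3441·0.56866 = 1957 nmi

1957 nmi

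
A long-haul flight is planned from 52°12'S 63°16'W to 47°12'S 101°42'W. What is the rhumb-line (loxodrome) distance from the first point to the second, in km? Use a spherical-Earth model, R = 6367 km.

Δψ = ln[tan(π/4+φ₂/2)/tan(π/4+φ₁/2)] = +0.1351;  Δφ = +0.0873 rad,  Δλ = -0.6708 rad
q = Δφ/Δψ = 0.6460
d = R·√(Δφ² + q²Δλ²) = 6367·0.44204 = 2814 km

2814 km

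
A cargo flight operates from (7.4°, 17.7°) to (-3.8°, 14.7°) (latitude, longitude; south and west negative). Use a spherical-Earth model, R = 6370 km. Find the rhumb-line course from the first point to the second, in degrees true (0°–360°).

195.0°

Meridional parts: M(φ₁)=+0.1295, M(φ₂)=-0.0664 → ΔM = -0.1959;  Δλ = -0.0524 rad
tan C = Δλ / ΔM = +0.2673 → C = 194.97°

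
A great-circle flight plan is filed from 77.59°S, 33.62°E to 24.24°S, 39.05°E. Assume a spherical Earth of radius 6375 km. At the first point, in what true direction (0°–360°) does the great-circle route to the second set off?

6.2°

θ = atan2( sin Δλ·cos φ₂ ,  cos φ₁ sin φ₂ − sin φ₁ cos φ₂ cos Δλ )
  = atan2(+0.0863, +0.7983) = 6.17°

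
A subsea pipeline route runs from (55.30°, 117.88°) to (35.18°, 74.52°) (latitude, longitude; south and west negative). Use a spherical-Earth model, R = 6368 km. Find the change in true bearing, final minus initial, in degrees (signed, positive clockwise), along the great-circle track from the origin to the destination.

-32.0°

At departure: θ₁ = atan2(sin Δλ cos φ₂, cos φ₁ sin φ₂ − sin φ₁ cos φ₂ cos Δλ) = 254.03°
At arrival: θ₂ = atan2(sin Δλ cos φ₁, −cos φ₂ sin φ₁ + sin φ₂ cos φ₁ cos Δλ) = 222.04°
Δθ = θ₂ − θ₁ = -32.0°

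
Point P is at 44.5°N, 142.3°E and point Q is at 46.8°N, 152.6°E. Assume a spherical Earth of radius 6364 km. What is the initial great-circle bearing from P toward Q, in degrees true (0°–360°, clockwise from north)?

N = sin Δλ·cos φ₂ = +0.1224;  D = cos φ₁ sin φ₂ − sin φ₁ cos φ₂ cos Δλ = +0.0479
initial course = atan2(N, D) = 68.64°

68.6°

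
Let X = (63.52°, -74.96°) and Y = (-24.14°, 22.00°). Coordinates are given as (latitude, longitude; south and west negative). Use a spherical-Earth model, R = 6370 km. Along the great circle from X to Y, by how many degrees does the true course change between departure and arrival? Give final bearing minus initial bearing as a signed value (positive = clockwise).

Initial bearing θ₁ = atan2(sin Δλ cos φ₂, cos φ₁ sin φ₂ − sin φ₁ cos φ₂ cos Δλ) = 95.26°
Final bearing θ₂ = (initial bearing from the destination back to the start) + 180° = 150.89°
Δθ = θ₂ − θ₁ = +55.6°

+55.6°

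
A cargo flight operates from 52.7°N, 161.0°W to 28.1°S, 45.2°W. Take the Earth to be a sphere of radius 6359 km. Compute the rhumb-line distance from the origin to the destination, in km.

14461 km

Rhumb course C = atan2(Δλ, Δψ) with Δψ = ln[tan(π/4+φ₂/2)/tan(π/4+φ₁/2)] = -1.5975, Δλ = +2.0211 → C = 128.32°
d = R·|Δφ| / |cos C| = 6359·1.41023 / 0.62011 = 14461 km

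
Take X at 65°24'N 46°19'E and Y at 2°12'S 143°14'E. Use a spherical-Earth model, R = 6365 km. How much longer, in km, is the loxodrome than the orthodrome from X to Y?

531 km

Great circle: cos σ = sin φ₁ sin φ₂ + cos φ₁ cos φ₂ cos Δλ,  σ = 1.6559 rad → d_gc = 10539.78 km
Rhumb line: Δψ = -1.5615, q = Δφ/Δψ = 0.7556, d_rh = R√(Δφ²+q²Δλ²) = 11071.27 km
Excess = 11071.27 − 10539.78 = 531.49 ≈ 531 km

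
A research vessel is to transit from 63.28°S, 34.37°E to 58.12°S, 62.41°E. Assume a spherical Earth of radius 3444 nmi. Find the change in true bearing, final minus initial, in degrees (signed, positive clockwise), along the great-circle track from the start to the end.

Initial bearing θ₁ = atan2(sin Δλ cos φ₂, cos φ₁ sin φ₂ − sin φ₁ cos φ₂ cos Δλ) = 82.07°
Final bearing θ₂ = (initial bearing from the destination back to the start) + 180° = 57.48°
Δθ = θ₂ − θ₁ = -24.6°

-24.6°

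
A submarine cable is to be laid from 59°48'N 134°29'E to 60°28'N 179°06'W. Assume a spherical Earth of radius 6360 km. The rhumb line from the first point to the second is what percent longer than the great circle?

2.1%

Great circle: σ = 0.3952 rad → d_gc = Rσ = 2513.5 km
Rhumb: Δφ = +0.0116, Δλ = +0.8101, Δψ = +0.0234, q = Δφ/Δψ = 0.4980 → d_rh = R√(Δφ²+q²Δλ²) = 2566.8 km
Excess = (2566.8 − 2513.5) / 2513.5 = 53.3 / 2513.5 = 2.12% ≈ 2.1%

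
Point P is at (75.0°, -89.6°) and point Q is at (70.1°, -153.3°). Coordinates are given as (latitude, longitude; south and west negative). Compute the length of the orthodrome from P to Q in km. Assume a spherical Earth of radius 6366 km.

cos σ = sin φ₁ sin φ₂ + cos φ₁ cos φ₂ cos Δλ
      = sin(75.00°)sin(70.10°) + cos(75.00°)cos(70.10°)cos(-63.70°) = 0.9473
σ = 18.687° → d = Rσ = 6366·0.32615 = 2076 km

2076 km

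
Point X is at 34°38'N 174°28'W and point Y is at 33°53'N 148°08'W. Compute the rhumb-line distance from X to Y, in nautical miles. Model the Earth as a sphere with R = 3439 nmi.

Δψ = ln[tan(π/4+φ₂/2)/tan(π/4+φ₁/2)] = -0.0158;  Δφ = -0.0131 rad,  Δλ = +0.4596 rad
q = Δφ/Δψ = 0.8265
d = R·√(Δφ² + q²Δλ²) = 3439·0.38009 = 1307 nmi

1307 nmi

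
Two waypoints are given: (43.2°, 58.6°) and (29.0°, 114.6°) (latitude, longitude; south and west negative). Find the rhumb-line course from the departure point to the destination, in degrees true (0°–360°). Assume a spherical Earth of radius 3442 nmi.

107.5°

Meridional parts: M(φ₁)=+0.8376, M(φ₂)=+0.5293 → ΔM = -0.3084;  Δλ = +0.9774 rad
tan C = Δλ / ΔM = -3.1695 → C = 107.51°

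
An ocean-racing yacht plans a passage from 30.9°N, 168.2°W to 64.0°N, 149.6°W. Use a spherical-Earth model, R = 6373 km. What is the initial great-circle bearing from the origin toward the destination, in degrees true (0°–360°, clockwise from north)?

14.1°

N = sin Δλ·cos φ₂ = +0.1398;  D = cos φ₁ sin φ₂ − sin φ₁ cos φ₂ cos Δλ = +0.5579
initial course = atan2(N, D) = 14.07°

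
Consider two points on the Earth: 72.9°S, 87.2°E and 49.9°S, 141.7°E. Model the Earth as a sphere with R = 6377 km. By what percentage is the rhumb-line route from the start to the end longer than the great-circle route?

Great circle: σ = 0.5715 rad → d_gc = Rσ = 3644.5 km
Rhumb: Δφ = +0.4014, Δλ = +0.9512, Δψ = +0.8869, q = Δφ/Δψ = 0.4526 → d_rh = R√(Δφ²+q²Δλ²) = 3753.9 km
Excess = (3753.9 − 3644.5) / 3644.5 = 109.4 / 3644.5 = 3.00% ≈ 3.0%

3.0%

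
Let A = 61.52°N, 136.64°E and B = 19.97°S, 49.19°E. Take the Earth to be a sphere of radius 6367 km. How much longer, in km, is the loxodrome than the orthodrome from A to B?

Great circle: cos σ = sin φ₁ sin φ₂ + cos φ₁ cos φ₂ cos Δλ,  σ = 1.8549 rad → d_gc = 11809.9 km
Rhumb line: Δψ = -1.7271, q = Δφ/Δψ = 0.8235, d_rh = R√(Δφ²+q²Δλ²) = 12085.0 km
Excess = 12085.0 − 11809.9 = 275.1 ≈ 275 km

275 km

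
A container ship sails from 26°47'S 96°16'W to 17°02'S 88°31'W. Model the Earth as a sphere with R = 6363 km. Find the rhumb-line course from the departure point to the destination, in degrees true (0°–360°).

Meridional parts: M(φ₁)=-0.4855, M(φ₂)=-0.3018 → ΔM = +0.1837;  Δλ = +0.1353 rad
tan C = Δλ / ΔM = +0.7363 → C = 36.36°

36.4°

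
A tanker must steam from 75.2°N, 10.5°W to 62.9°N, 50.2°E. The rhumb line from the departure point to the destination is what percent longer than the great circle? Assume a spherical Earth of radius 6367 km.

Great circle: σ = 0.4087 rad → d_gc = Rσ = 2602.4 km
Rhumb: Δφ = -0.2147, Δλ = +1.0594, Δψ = -0.6182, q = Δφ/Δψ = 0.3473 → d_rh = R√(Δφ²+q²Δλ²) = 2711.9 km
Excess = (2711.9 − 2602.4) / 2602.4 = 109.5 / 2602.4 = 4.21% ≈ 4.2%

4.2%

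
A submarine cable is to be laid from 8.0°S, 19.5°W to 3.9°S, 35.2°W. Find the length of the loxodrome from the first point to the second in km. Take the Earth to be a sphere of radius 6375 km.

1796 km

Rhumb course C = atan2(Δλ, Δψ) with Δψ = ln[tan(π/4+φ₂/2)/tan(π/4+φ₁/2)] = +0.0720, Δλ = -0.2740 → C = 284.71°
d = R·|Δφ| / |cos C| = 6375·0.07156 / 0.25401 = 1796 km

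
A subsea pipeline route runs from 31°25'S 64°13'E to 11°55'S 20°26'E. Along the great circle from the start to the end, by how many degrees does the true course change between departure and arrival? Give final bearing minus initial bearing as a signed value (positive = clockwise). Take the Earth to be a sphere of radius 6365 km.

Initial bearing θ₁ = atan2(sin Δλ cos φ₂, cos φ₁ sin φ₂ − sin φ₁ cos φ₂ cos Δλ) = 285.83°
Final bearing θ₂ = (initial bearing from the destination back to the start) + 180° = 302.95°
Δθ = θ₂ − θ₁ = +17.1°

+17.1°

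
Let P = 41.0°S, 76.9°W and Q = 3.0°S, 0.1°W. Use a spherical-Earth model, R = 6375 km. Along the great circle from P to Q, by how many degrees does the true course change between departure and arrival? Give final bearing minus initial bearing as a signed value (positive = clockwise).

-34.9°

Initial bearing θ₁ = atan2(sin Δλ cos φ₂, cos φ₁ sin φ₂ − sin φ₁ cos φ₂ cos Δλ) = 83.54°
Final bearing θ₂ = (initial bearing from the destination back to the start) + 180° = 48.67°
Δθ = θ₂ − θ₁ = -34.9°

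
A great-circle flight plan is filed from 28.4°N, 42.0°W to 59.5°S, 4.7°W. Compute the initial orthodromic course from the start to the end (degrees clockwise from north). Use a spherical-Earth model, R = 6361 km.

162.1°

θ = atan2( sin Δλ·cos φ₂ ,  cos φ₁ sin φ₂ − sin φ₁ cos φ₂ cos Δλ )
  = atan2(+0.3076, -0.9500) = 162.06°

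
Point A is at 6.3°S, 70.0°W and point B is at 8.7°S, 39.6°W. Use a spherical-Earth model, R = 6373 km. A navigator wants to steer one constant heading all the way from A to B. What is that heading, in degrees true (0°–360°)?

Δψ = ln[tan(π/4+φ₂/2)/tan(π/4+φ₁/2)] = -0.0423
Δλ = +0.5306 rad (taken the short way round)
course = atan2(Δλ, Δψ) = 94.55°

94.6°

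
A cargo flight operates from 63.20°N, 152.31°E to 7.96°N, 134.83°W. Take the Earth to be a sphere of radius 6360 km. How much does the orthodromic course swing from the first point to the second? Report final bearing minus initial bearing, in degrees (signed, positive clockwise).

+51.7°

Initial bearing θ₁ = atan2(sin Δλ cos φ₂, cos φ₁ sin φ₂ − sin φ₁ cos φ₂ cos Δλ) = 101.82°
Final bearing θ₂ = (initial bearing from the destination back to the start) + 180° = 153.54°
Δθ = θ₂ − θ₁ = +51.7°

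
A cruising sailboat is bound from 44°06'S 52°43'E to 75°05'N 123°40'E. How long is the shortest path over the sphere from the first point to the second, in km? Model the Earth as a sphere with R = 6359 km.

14178 km

cos σ = sin φ₁ sin φ₂ + cos φ₁ cos φ₂ cos Δλ
      = sin(-44.10°)sin(75.08°) + cos(-44.10°)cos(75.08°)cos(70.95°) = -0.6121
σ = 127.743° → d = Rσ = 6359·2.22954 = 14178 km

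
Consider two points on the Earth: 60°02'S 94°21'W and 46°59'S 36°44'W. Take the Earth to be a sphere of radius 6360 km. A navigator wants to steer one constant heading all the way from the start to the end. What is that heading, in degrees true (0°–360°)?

Δψ = ln[tan(π/4+φ₂/2)/tan(π/4+φ₁/2)] = +0.3869
Δλ = +1.0056 rad (taken the short way round)
course = atan2(Δλ, Δψ) = 68.96°

69.0°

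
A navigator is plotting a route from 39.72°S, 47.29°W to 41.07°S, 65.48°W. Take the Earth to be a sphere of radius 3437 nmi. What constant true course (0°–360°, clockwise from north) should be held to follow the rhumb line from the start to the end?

Meridional parts: M(φ₁)=-0.7565, M(φ₂)=-0.7875 → ΔM = -0.0309;  Δλ = -0.3175 rad
tan C = Δλ / ΔM = +10.2612 → C = 264.43°

264.4°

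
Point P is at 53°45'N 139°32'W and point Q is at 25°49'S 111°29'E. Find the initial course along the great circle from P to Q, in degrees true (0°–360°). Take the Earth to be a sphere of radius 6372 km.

θ = atan2( sin Δλ·cos φ₂ ,  cos φ₁ sin φ₂ − sin φ₁ cos φ₂ cos Δλ )
  = atan2(-0.8512, -0.0214) = 268.56°

268.6°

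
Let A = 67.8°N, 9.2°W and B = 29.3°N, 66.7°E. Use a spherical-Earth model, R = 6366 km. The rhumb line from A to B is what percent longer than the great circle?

4.7%

Great circle: σ = 1.0082 rad → d_gc = Rσ = 6418.3 km
Rhumb: Δφ = -0.6720, Δλ = +1.3247, Δψ = -1.0934, q = Δφ/Δψ = 0.6145 → d_rh = R√(Δφ²+q²Δλ²) = 6719.9 km
Excess = (6719.9 − 6418.3) / 6418.3 = 301.6 / 6418.3 = 4.70% ≈ 4.7%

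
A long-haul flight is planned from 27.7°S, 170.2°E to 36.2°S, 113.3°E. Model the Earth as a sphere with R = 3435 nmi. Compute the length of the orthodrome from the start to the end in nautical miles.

2898 nmi

Haversine: a = sin²(Δφ/2)+cos φ₁ cos φ₂ sin²(Δλ/2) = 0.16764;  σ = 2·atan2(√a,√(1−a))
σ = 48.339° → d = Rσ = 3435·0.84368 = 2898 nmi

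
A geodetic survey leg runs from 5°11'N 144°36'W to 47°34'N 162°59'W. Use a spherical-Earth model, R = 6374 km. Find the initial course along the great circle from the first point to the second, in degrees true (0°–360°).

θ = atan2( sin Δλ·cos φ₂ ,  cos φ₁ sin φ₂ − sin φ₁ cos φ₂ cos Δλ )
  = atan2(-0.2128, +0.6772) = 342.56°

342.6°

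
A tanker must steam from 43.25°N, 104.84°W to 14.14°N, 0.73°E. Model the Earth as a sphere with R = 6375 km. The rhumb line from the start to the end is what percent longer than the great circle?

4.7%

Great circle: σ = 1.5930 rad → d_gc = Rσ = 10155.3 km
Rhumb: Δφ = -0.5081, Δλ = +1.8425, Δψ = -0.5895, q = Δφ/Δψ = 0.8619 → d_rh = R√(Δφ²+q²Δλ²) = 10629.3 km
Excess = (10629.3 − 10155.3) / 10155.3 = 474.0 / 10155.3 = 4.67% ≈ 4.7%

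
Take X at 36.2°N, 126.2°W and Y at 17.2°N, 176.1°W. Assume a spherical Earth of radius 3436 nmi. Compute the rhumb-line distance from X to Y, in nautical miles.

Rhumb course C = atan2(Δλ, Δψ) with Δψ = ln[tan(π/4+φ₂/2)/tan(π/4+φ₁/2)] = -0.3738, Δλ = -0.8709 → C = 246.77°
d = R·|Δφ| / |cos C| = 3436·0.33161 / 0.39440 = 2889 nmi

2889 nmi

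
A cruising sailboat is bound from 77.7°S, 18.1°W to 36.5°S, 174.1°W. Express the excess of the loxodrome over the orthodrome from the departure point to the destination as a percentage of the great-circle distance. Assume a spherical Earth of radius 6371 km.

28.8%

Great circle: σ = 1.1321 rad → d_gc = Rσ = 7212.8 km
Rhumb: Δφ = +0.7191, Δλ = -2.7227, Δψ = +1.5428, q = Δφ/Δψ = 0.4661 → d_rh = R√(Δφ²+q²Δλ²) = 9292.5 km
Excess = (9292.5 − 7212.8) / 7212.8 = 2079.7 / 7212.8 = 28.83% ≈ 28.8%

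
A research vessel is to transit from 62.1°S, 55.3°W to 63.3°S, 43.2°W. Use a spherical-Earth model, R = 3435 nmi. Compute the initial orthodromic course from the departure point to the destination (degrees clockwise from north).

θ = atan2( sin Δλ·cos φ₂ ,  cos φ₁ sin φ₂ − sin φ₁ cos φ₂ cos Δλ )
  = atan2(+0.0942, -0.0298) = 107.54°

107.5°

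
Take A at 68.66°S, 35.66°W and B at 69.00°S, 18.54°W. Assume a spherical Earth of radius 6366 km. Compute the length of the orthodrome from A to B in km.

Haversine: a = sin²(Δφ/2)+cos φ₁ cos φ₂ sin²(Δλ/2) = 0.00290;  σ = 2·atan2(√a,√(1−a))
σ = 6.172° → d = Rσ = 6366·0.10772 = 686 km

686 km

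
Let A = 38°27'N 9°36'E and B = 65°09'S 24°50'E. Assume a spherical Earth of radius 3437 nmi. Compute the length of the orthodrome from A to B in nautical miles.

6256 nmi

cos σ = sin φ₁ sin φ₂ + cos φ₁ cos φ₂ cos Δλ
      = sin(38.45°)sin(-65.15°) + cos(38.45°)cos(-65.15°)cos(15.23°) = -0.2467
σ = 104.283° → d = Rσ = 3437·1.82008 = 6256 nmi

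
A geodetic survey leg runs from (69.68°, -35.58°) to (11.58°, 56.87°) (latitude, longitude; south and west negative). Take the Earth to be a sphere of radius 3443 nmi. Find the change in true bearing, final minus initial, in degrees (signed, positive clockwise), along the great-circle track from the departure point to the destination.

At departure: θ₁ = atan2(sin Δλ cos φ₂, cos φ₁ sin φ₂ − sin φ₁ cos φ₂ cos Δλ) = 83.65°
At arrival: θ₂ = atan2(sin Δλ cos φ₁, −cos φ₂ sin φ₁ + sin φ₂ cos φ₁ cos Δλ) = 159.37°
Δθ = θ₂ − θ₁ = +75.7°

+75.7°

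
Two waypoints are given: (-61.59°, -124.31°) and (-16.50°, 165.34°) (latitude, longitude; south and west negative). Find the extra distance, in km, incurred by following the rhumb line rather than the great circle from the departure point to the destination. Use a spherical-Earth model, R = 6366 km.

Great circle: cos σ = sin φ₁ sin φ₂ + cos φ₁ cos φ₂ cos Δλ,  σ = 1.1558 rad → d_gc = 7357.6 km
Rhumb line: Δψ = +1.0818, q = Δφ/Δψ = 0.7275, d_rh = R√(Δφ²+q²Δλ²) = 7578.3 km
Excess = 7578.3 − 7357.6 = 220.7 ≈ 221 km

221 km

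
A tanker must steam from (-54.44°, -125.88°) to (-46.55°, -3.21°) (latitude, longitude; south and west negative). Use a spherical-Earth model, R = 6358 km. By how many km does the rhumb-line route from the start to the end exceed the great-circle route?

Great circle: cos σ = sin φ₁ sin φ₂ + cos φ₁ cos φ₂ cos Δλ,  σ = 1.1867 rad → d_gc = 7545.23 km
Rhumb line: Δψ = +0.2171, q = Δφ/Δψ = 0.6342, d_rh = R√(Δφ²+q²Δλ²) = 8676.74 km
Excess = 8676.74 − 7545.23 = 1131.51 ≈ 1132 km

1132 km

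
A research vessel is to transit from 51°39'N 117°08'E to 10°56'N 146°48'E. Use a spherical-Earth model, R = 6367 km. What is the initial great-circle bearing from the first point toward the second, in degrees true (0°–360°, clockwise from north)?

138.6°

N = sin Δλ·cos φ₂ = +0.4860;  D = cos φ₁ sin φ₂ − sin φ₁ cos φ₂ cos Δλ = -0.5514
initial course = atan2(N, D) = 138.61°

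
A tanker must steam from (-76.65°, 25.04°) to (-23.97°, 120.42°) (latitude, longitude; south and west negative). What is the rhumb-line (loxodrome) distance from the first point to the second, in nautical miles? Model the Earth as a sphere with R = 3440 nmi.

Δψ = ln[tan(π/4+φ₂/2)/tan(π/4+φ₁/2)] = +1.7142;  Δφ = +0.9194 rad,  Δλ = +1.6647 rad
q = Δφ/Δψ = 0.5364
d = R·√(Δφ² + q²Δλ²) = 3440·1.28165 = 4409 nmi

4409 nmi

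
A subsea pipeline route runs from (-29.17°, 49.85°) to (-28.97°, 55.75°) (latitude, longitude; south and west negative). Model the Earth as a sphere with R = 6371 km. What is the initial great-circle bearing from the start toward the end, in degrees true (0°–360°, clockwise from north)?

89.2°

N = sin Δλ·cos φ₂ = +0.0899;  D = cos φ₁ sin φ₂ − sin φ₁ cos φ₂ cos Δλ = +0.0012
initial course = atan2(N, D) = 89.22°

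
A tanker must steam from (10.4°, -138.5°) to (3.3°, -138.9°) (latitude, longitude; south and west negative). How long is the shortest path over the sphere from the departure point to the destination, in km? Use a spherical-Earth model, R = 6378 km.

792 km

cos σ = sin φ₁ sin φ₂ + cos φ₁ cos φ₂ cos Δλ
      = sin(10.40°)sin(3.30°) + cos(10.40°)cos(3.30°)cos(-0.40°) = 0.9923
σ = 7.111° → d = Rσ = 6378·0.12411 = 792 km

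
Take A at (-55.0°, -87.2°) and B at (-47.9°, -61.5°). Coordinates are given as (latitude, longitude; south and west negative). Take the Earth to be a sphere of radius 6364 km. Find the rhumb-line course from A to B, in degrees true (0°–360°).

66.0°

Meridional parts: M(φ₁)=-1.1542, M(φ₂)=-0.9549 → ΔM = +0.1994;  Δλ = +0.4485 rad
tan C = Δλ / ΔM = +2.2498 → C = 66.04°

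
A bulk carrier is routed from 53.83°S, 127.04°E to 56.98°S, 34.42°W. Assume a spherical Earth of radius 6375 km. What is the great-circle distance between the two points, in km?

cos σ = sin φ₁ sin φ₂ + cos φ₁ cos φ₂ cos Δλ
      = sin(-53.83°)sin(-56.98°) + cos(-53.83°)cos(-56.98°)cos(-161.46°) = 0.3720
σ = 68.163° → d = Rσ = 6375·1.18968 = 7584 km

7584 km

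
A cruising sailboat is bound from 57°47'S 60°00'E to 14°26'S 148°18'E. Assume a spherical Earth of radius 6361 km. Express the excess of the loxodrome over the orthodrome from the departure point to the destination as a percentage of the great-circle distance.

Great circle: σ = 1.3426 rad → d_gc = Rσ = 8540.5 km
Rhumb: Δφ = +0.7566, Δλ = +1.5411, Δψ = +0.9874, q = Δφ/Δψ = 0.7662 → d_rh = R√(Δφ²+q²Δλ²) = 8921.0 km
Excess = (8921.0 − 8540.5) / 8540.5 = 380.5 / 8540.5 = 4.46% ≈ 4.5%

4.5%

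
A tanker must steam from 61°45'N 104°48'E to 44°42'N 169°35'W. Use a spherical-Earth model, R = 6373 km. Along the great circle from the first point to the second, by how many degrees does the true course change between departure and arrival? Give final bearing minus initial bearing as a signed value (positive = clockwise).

+73.8°

Initial bearing θ₁ = atan2(sin Δλ cos φ₂, cos φ₁ sin φ₂ − sin φ₁ cos φ₂ cos Δλ) = 68.09°
Final bearing θ₂ = (initial bearing from the destination back to the start) + 180° = 141.84°
Δθ = θ₂ − θ₁ = +73.8°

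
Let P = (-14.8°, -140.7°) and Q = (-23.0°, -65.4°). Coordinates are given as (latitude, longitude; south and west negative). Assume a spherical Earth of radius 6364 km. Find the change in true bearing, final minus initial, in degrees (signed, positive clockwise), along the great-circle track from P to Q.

At departure: θ₁ = atan2(sin Δλ cos φ₂, cos φ₁ sin φ₂ − sin φ₁ cos φ₂ cos Δλ) = 109.66°
At arrival: θ₂ = atan2(sin Δλ cos φ₁, −cos φ₂ sin φ₁ + sin φ₂ cos φ₁ cos Δλ) = 81.53°
Δθ = θ₂ − θ₁ = -28.1°

-28.1°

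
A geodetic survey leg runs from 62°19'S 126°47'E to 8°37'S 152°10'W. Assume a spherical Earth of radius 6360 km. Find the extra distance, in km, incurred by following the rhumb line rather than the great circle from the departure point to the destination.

320 km

Great circle: cos σ = sin φ₁ sin φ₂ + cos φ₁ cos φ₂ cos Δλ,  σ = 1.3652 rad → d_gc = 8682.8 km
Rhumb line: Δψ = +1.2499, q = Δφ/Δψ = 0.7499, d_rh = R√(Δφ²+q²Δλ²) = 9002.6 km
Excess = 9002.6 − 8682.8 = 319.8 ≈ 320 km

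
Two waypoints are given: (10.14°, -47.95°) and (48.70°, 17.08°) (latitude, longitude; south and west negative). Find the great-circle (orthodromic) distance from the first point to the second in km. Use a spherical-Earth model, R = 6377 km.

7347 km

Haversine: a = sin²(Δφ/2)+cos φ₁ cos φ₂ sin²(Δλ/2) = 0.29674;  σ = 2·atan2(√a,√(1−a))
σ = 66.013° → d = Rσ = 6377·1.15215 = 7347 km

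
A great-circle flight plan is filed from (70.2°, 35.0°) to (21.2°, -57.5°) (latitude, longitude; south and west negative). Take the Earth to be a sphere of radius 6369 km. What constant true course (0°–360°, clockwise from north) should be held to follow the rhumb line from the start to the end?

229.7°

Δψ = ln[tan(π/4+φ₂/2)/tan(π/4+φ₁/2)] = -1.3669
Δλ = -1.6144 rad (taken the short way round)
course = atan2(Δλ, Δψ) = 229.75°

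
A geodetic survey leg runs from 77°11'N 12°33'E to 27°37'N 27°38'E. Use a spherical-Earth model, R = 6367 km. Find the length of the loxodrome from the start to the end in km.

Rhumb course C = atan2(Δλ, Δψ) with Δψ = ln[tan(π/4+φ₂/2)/tan(π/4+φ₁/2)] = -1.6846, Δλ = +0.2633 → C = 171.12°
d = R·|Δφ| / |cos C| = 6367·0.86510 / 0.98801 = 5575 km

5575 km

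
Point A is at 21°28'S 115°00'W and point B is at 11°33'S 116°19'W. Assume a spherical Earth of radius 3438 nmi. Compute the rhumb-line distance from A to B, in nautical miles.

600 nmi

Δψ = ln[tan(π/4+φ₂/2)/tan(π/4+φ₁/2)] = +0.1808;  Δφ = +0.1731 rad,  Δλ = -0.0230 rad
q = Δφ/Δψ = 0.9574
d = R·√(Δφ² + q²Δλ²) = 3438·0.17447 = 600 nmi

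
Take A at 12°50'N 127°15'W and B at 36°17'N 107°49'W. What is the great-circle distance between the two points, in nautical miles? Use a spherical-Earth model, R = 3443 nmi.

1757 nmi

cos σ = sin φ₁ sin φ₂ + cos φ₁ cos φ₂ cos Δλ
      = sin(12.83°)sin(36.28°) + cos(12.83°)cos(36.28°)cos(19.43°) = 0.8726
σ = 29.234° → d = Rσ = 3443·0.51023 = 1757 nmi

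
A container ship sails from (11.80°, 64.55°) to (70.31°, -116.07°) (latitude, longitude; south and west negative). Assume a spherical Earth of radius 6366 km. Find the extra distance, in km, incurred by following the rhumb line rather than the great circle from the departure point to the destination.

3822 km

Great circle: cos σ = sin φ₁ sin φ₂ + cos φ₁ cos φ₂ cos Δλ,  σ = 1.7085 rad → d_gc = 10876.2 km
Rhumb line: Δψ = +1.5439, q = Δφ/Δψ = 0.6614, d_rh = R√(Δφ²+q²Δλ²) = 14698.3 km
Excess = 14698.3 − 10876.2 = 3822.1 ≈ 3822 km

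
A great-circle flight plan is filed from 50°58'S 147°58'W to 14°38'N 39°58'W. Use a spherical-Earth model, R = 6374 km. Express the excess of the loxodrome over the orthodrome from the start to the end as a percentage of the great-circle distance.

Great circle: σ = 1.9655 rad → d_gc = Rσ = 12528.1 km
Rhumb: Δφ = +1.1449, Δλ = +1.8850, Δψ = +1.2954, q = Δφ/Δψ = 0.8838 → d_rh = R√(Δφ²+q²Δλ²) = 12884.9 km
Excess = (12884.9 − 12528.1) / 12528.1 = 356.8 / 12528.1 = 2.848% ≈ 2.8%

2.8%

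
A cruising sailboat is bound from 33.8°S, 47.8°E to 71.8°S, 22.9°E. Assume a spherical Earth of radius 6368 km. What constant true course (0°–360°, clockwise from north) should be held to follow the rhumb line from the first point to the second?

199.8°

Δψ = ln[tan(π/4+φ₂/2)/tan(π/4+φ₁/2)] = -1.2040
Δλ = -0.4346 rad (taken the short way round)
course = atan2(Δλ, Δψ) = 199.85°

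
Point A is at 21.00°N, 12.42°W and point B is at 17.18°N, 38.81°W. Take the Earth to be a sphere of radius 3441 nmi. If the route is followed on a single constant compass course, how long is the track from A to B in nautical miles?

1515 nmi

Δψ = ln[tan(π/4+φ₂/2)/tan(π/4+φ₁/2)] = -0.0706;  Δφ = -0.0667 rad,  Δλ = -0.4606 rad
q = Δφ/Δψ = 0.9448
d = R·√(Δφ² + q²Δλ²) = 3441·0.44024 = 1515 nmi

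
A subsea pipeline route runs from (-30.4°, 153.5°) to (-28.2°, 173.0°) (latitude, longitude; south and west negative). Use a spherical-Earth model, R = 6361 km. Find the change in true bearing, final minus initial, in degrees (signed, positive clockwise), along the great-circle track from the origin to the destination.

At departure: θ₁ = atan2(sin Δλ cos φ₂, cos φ₁ sin φ₂ − sin φ₁ cos φ₂ cos Δλ) = 87.51°
At arrival: θ₂ = atan2(sin Δλ cos φ₁, −cos φ₂ sin φ₁ + sin φ₂ cos φ₁ cos Δλ) = 77.89°
Δθ = θ₂ − θ₁ = -9.6°

-9.6°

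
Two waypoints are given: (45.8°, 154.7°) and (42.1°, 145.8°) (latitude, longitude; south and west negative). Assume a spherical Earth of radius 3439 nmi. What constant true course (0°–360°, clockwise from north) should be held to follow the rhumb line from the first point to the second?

240.0°

Δψ = ln[tan(π/4+φ₂/2)/tan(π/4+φ₁/2)] = -0.0897
Δλ = -0.1553 rad (taken the short way round)
course = atan2(Δλ, Δψ) = 239.98°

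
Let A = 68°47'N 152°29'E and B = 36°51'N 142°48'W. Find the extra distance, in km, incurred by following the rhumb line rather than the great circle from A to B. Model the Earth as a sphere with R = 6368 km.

191 km

Great circle: cos σ = sin φ₁ sin φ₂ + cos φ₁ cos φ₂ cos Δλ,  σ = 0.8193 rad → d_gc = 5217.1 km
Rhumb line: Δψ = -0.9824, q = Δφ/Δψ = 0.5674, d_rh = R√(Δφ²+q²Δλ²) = 5408.3 km
Excess = 5408.3 − 5217.1 = 191.2 ≈ 191 km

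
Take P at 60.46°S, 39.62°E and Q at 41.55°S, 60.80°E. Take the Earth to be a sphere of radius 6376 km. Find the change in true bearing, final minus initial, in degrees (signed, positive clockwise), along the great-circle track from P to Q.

-16.8°

Initial bearing θ₁ = atan2(sin Δλ cos φ₂, cos φ₁ sin φ₂ − sin φ₁ cos φ₂ cos Δλ) = 43.99°
Final bearing θ₂ = (initial bearing from the destination back to the start) + 180° = 27.23°
Δθ = θ₂ − θ₁ = -16.8°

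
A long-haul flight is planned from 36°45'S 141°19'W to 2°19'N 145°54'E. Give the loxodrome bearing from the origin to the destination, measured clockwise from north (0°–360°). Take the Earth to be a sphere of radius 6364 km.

299.9°

Δψ = ln[tan(π/4+φ₂/2)/tan(π/4+φ₁/2)] = +0.7310
Δλ = -1.2703 rad (taken the short way round)
course = atan2(Δλ, Δψ) = 299.92°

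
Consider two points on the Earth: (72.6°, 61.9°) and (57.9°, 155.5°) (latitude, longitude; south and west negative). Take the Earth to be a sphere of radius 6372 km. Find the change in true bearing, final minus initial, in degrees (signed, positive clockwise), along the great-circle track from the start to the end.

At departure: θ₁ = atan2(sin Δλ cos φ₂, cos φ₁ sin φ₂ − sin φ₁ cos φ₂ cos Δλ) = 61.73°
At arrival: θ₂ = atan2(sin Δλ cos φ₁, −cos φ₂ sin φ₁ + sin φ₂ cos φ₁ cos Δλ) = 150.29°
Δθ = θ₂ − θ₁ = +88.6°

+88.6°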